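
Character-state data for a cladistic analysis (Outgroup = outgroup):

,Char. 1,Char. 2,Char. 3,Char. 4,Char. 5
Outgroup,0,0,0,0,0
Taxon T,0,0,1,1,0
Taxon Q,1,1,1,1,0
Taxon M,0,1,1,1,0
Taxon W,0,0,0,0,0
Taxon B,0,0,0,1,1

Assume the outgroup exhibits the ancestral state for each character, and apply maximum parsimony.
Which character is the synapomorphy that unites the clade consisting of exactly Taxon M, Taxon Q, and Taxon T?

The outgroup has state '0' for every character, so '1' is the derived state throughout.
Char. 1 (derived state '1') is unique to Taxon Q (autapomorphy; uninformative for grouping).
Only Taxon M and Taxon Q show the derived state '1' for Char. 2, supporting them as a clade.
Char. 3 (derived state '1') is shared by Taxon M, Taxon Q, and Taxon T — a synapomorphy uniting that clade.
Only Taxon B, Taxon M, Taxon Q, and Taxon T show the derived state '1' for Char. 4, supporting them as a clade.
Char. 5 (derived state '1') is unique to Taxon B (autapomorphy; uninformative for grouping).
Most parsimonious ingroup topology: (((Taxon T,(Taxon Q,Taxon M)),Taxon B),Taxon W).
The clade {Taxon M, Taxon Q, Taxon T} is supported by Char. 3: its derived state '1' occurs in exactly those taxa and in no other taxon (including the outgroup).

Char. 3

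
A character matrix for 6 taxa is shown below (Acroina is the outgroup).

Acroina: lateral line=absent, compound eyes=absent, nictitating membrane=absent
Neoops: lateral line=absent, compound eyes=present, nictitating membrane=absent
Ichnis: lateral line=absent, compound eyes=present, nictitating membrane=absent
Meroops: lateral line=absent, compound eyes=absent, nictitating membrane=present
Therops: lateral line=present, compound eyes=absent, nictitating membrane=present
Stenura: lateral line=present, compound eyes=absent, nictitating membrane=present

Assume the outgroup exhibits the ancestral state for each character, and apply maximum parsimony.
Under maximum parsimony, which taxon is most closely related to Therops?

The outgroup has state 'absent' for every character, so 'present' is the derived state throughout.
lateral line: derived state 'present' in Stenura and Therops only — synapomorphy for {Stenura, Therops}.
compound eyes: derived state 'present' in Ichnis and Neoops only — synapomorphy for {Ichnis, Neoops}.
nictitating membrane (derived state 'present') is shared by Meroops, Stenura, and Therops — a synapomorphy uniting that clade.
Most parsimonious ingroup topology: ((Neoops,Ichnis),(Meroops,(Therops,Stenura))).
Therops and Stenura form a cherry on this tree, so they are sister taxa.

Stenura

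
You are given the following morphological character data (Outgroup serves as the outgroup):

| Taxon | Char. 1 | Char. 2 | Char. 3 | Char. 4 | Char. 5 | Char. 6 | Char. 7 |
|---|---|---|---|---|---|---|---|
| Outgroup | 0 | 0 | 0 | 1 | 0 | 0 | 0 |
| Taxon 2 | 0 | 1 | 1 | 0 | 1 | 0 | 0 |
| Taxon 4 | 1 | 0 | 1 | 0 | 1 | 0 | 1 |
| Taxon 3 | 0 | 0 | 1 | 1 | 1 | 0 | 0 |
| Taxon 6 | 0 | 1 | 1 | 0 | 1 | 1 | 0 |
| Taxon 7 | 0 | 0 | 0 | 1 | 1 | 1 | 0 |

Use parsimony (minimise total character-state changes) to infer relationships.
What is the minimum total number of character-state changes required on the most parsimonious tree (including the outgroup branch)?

Character polarity is set by the outgroup: the derived state is whichever differs from the outgroup's state, so for Char. 4 the derived state is '0', and for the remaining characters it is '1'.
Char. 1 (derived state '1') is unique to Taxon 4 (autapomorphy; uninformative for grouping).
Char. 2: derived state '1' in Taxon 2 and Taxon 6 only — synapomorphy for {Taxon 2, Taxon 6}.
Char. 3 (derived state '1') is shared by Taxon 2, Taxon 3, Taxon 4, and Taxon 6 — a synapomorphy uniting that clade.
Char. 4 (derived state '0') is shared by Taxon 2, Taxon 4, and Taxon 6 — a synapomorphy uniting that clade.
All ingroup taxa share the derived state '1' for Char. 5; it defines the ingroup but does not resolve relationships within it.
Char. 6 groups Taxon 6 and Taxon 7, which is incompatible with the clades supported by the remaining characters; treating it as convergent (homoplasy) costs fewer steps than any alternative tree.
Char. 7 (derived state '1') is unique to Taxon 4 (autapomorphy; uninformative for grouping).
Most parsimonious ingroup topology: ((((Taxon 2,Taxon 6),Taxon 4),Taxon 3),Taxon 7).
Changes per character on this tree: Char. 1: 1; Char. 2: 1; Char. 3: 1; Char. 4: 1; Char. 5: 1; Char. 6: 2; Char. 7: 1.
Total = 8.

8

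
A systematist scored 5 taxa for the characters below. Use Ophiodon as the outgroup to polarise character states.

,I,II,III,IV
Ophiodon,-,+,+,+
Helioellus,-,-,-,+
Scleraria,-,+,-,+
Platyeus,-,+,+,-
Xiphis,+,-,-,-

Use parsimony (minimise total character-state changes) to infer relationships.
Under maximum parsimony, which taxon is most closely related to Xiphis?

Character polarity is set by the outgroup: the derived state is whichever differs from the outgroup's state, so for II, III, IV the derived state is '-', and for the remaining characters it is '+'.
I (derived state '+') is unique to Xiphis (autapomorphy; uninformative for grouping).
II (derived state '-') is shared by Helioellus and Xiphis — a synapomorphy uniting that clade.
III (derived state '-') is shared by Helioellus, Scleraria, and Xiphis — a synapomorphy uniting that clade.
IV (state '-') occurs in Platyeus and Xiphis but conflicts with the nesting implied by the other characters — most parsimoniously interpreted as homoplasy.
Most parsimonious ingroup topology: (((Helioellus,Xiphis),Scleraria),Platyeus).
Xiphis and Helioellus form a cherry on this tree, so they are sister taxa.

Helioellus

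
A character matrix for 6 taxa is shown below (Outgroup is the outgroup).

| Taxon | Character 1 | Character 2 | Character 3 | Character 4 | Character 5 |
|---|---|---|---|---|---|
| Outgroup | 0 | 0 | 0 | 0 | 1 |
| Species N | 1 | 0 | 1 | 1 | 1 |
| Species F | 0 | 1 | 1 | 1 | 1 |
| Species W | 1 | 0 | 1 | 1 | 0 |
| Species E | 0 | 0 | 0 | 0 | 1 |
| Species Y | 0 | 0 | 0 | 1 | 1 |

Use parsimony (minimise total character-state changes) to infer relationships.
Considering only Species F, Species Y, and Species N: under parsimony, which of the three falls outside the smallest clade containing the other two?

Species Y

Character polarity is set by the outgroup: the derived state is whichever differs from the outgroup's state, so for Character 5 the derived state is '0', and for the remaining characters it is '1'.
Character 1: derived state '1' in Species N and Species W only — synapomorphy for {Species N, Species W}.
Character 2 (derived state '1') is unique to Species F (autapomorphy; uninformative for grouping).
Only Species F, Species N, and Species W show the derived state '1' for Character 3, supporting them as a clade.
Only Species F, Species N, Species W, and Species Y show the derived state '1' for Character 4, supporting them as a clade.
Character 5 (derived state '0') is unique to Species W (autapomorphy; uninformative for grouping).
Most parsimonious ingroup topology: ((((Species N,Species W),Species F),Species Y),Species E).
Species N and Species F share a more recent common ancestor with each other than either does with Species Y, so Species Y is the least closely related of the three.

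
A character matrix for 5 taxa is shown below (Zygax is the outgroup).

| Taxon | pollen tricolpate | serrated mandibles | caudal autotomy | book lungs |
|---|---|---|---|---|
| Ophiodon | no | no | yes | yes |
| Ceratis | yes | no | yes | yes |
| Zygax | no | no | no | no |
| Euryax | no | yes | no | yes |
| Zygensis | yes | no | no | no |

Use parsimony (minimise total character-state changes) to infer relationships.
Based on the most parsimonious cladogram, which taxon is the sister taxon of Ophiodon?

Ceratis

The outgroup has state 'no' for every character, so 'yes' is the derived state throughout.
pollen tricolpate (state 'yes') occurs in Ceratis and Zygensis but conflicts with the nesting implied by the other characters — most parsimoniously interpreted as homoplasy.
serrated mandibles (derived state 'yes') is unique to Euryax (autapomorphy; uninformative for grouping).
Only Ceratis and Ophiodon show the derived state 'yes' for caudal autotomy, supporting them as a clade.
book lungs (derived state 'yes') is shared by Ceratis, Euryax, and Ophiodon — a synapomorphy uniting that clade.
Most parsimonious ingroup topology: ((Euryax,(Ophiodon,Ceratis)),Zygensis).
Ophiodon and Ceratis form a cherry on this tree, so they are sister taxa.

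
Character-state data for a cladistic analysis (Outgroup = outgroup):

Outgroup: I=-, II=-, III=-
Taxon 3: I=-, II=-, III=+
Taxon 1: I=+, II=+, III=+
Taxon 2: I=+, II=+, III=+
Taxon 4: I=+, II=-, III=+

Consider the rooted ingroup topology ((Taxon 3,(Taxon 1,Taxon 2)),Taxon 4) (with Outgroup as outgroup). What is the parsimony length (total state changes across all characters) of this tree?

4

Map each character onto ((Taxon 3,(Taxon 1,Taxon 2)),Taxon 4) (rooted by Outgroup) and count the minimum state changes it requires (Fitch parsimony):
I: 2; II: 1; III: 1.
Total tree length = 4.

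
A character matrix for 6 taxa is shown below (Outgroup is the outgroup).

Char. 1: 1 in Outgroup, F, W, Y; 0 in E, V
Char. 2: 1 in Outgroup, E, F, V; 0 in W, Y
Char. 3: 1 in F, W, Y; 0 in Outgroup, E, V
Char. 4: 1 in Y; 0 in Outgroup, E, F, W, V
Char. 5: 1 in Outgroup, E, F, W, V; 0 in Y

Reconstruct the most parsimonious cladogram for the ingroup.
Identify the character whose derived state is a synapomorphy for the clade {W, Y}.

Char. 2

Character polarity is set by the outgroup: the derived state is whichever differs from the outgroup's state, so for Char. 1, Char. 2, Char. 5 the derived state is '0', and for the remaining characters it is '1'.
Char. 1 (derived state '0') is shared by E and V — a synapomorphy uniting that clade.
Char. 2 (derived state '0') is shared by W and Y — a synapomorphy uniting that clade.
Char. 3: derived state '1' in F, W, and Y only — synapomorphy for {F, W, Y}.
Char. 4: derived state '1' in Y only — an autapomorphy, so it tells us nothing about relationships among taxa.
Char. 5 (derived state '0') is unique to Y (autapomorphy; uninformative for grouping).
Most parsimonious ingroup topology: ((E,V),(F,(W,Y))).
The clade {W, Y} is supported by Char. 2: its derived state '0' occurs in exactly those taxa and in no other taxon (including the outgroup).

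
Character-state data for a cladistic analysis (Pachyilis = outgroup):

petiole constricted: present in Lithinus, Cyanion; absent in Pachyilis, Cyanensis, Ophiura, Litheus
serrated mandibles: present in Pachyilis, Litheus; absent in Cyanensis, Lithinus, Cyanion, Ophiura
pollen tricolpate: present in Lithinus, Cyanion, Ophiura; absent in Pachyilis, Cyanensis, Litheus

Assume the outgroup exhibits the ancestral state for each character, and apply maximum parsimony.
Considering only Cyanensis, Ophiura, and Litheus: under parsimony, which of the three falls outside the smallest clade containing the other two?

Character polarity is set by the outgroup: the derived state is whichever differs from the outgroup's state, so for serrated mandibles the derived state is 'absent', and for the remaining characters it is 'present'.
petiole constricted: derived state 'present' in Cyanion and Lithinus only — synapomorphy for {Cyanion, Lithinus}.
serrated mandibles: derived state 'absent' in Cyanensis, Cyanion, Lithinus, and Ophiura only — synapomorphy for {Cyanensis, Cyanion, Lithinus, Ophiura}.
Only Cyanion, Lithinus, and Ophiura show the derived state 'present' for pollen tricolpate, supporting them as a clade.
Most parsimonious ingroup topology: ((Cyanensis,((Lithinus,Cyanion),Ophiura)),Litheus).
Ophiura and Cyanensis share a more recent common ancestor with each other than either does with Litheus, so Litheus is the least closely related of the three.

Litheus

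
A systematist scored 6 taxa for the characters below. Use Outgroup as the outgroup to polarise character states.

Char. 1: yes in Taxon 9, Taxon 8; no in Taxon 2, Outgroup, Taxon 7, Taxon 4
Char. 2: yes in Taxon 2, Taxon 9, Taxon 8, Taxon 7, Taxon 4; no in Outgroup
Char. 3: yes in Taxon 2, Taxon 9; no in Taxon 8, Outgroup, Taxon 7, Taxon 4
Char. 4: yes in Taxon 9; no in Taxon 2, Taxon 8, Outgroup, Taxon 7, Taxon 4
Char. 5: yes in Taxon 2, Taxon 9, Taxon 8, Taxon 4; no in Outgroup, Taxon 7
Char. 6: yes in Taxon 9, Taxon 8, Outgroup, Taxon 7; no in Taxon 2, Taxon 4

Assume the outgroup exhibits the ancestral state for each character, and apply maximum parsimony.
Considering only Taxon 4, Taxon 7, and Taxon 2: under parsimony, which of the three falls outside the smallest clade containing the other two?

Character polarity is set by the outgroup: the derived state is whichever differs from the outgroup's state, so for Char. 6 the derived state is 'no', and for the remaining characters it is 'yes'.
Only Taxon 8 and Taxon 9 show the derived state 'yes' for Char. 1, supporting them as a clade.
All ingroup taxa share the derived state 'yes' for Char. 2; it defines the ingroup but does not resolve relationships within it.
Char. 3 (state 'yes') occurs in Taxon 2 and Taxon 9 but conflicts with the nesting implied by the other characters — most parsimoniously interpreted as homoplasy.
Char. 4 (derived state 'yes') is unique to Taxon 9 (autapomorphy; uninformative for grouping).
Char. 5 (derived state 'yes') is shared by Taxon 2, Taxon 4, Taxon 8, and Taxon 9 — a synapomorphy uniting that clade.
Only Taxon 2 and Taxon 4 show the derived state 'no' for Char. 6, supporting them as a clade.
Most parsimonious ingroup topology: (((Taxon 2,Taxon 4),(Taxon 8,Taxon 9)),Taxon 7).
Taxon 2 and Taxon 4 share a more recent common ancestor with each other than either does with Taxon 7, so Taxon 7 is the least closely related of the three.

Taxon 7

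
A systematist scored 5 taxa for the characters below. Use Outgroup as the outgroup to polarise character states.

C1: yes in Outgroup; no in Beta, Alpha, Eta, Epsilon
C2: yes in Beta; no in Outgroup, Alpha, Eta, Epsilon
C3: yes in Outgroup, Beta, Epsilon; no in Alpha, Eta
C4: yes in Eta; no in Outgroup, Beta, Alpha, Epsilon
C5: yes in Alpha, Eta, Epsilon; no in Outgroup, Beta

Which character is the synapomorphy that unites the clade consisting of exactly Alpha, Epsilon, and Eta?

C5

Character polarity is set by the outgroup: the derived state is whichever differs from the outgroup's state, so for C1, C3 the derived state is 'no', and for the remaining characters it is 'yes'.
C1 (derived state 'no') is shared by all ingroup taxa — unites the whole ingroup.
C2 (derived state 'yes') is unique to Beta (autapomorphy; uninformative for grouping).
Only Alpha and Eta show the derived state 'no' for C3, supporting them as a clade.
C4: derived state 'yes' in Eta only — an autapomorphy, so it tells us nothing about relationships among taxa.
Only Alpha, Epsilon, and Eta show the derived state 'yes' for C5, supporting them as a clade.
Most parsimonious ingroup topology: (Beta,((Alpha,Eta),Epsilon)).
The clade {Alpha, Epsilon, Eta} is supported by C5: its derived state 'yes' occurs in exactly those taxa and in no other taxon (including the outgroup).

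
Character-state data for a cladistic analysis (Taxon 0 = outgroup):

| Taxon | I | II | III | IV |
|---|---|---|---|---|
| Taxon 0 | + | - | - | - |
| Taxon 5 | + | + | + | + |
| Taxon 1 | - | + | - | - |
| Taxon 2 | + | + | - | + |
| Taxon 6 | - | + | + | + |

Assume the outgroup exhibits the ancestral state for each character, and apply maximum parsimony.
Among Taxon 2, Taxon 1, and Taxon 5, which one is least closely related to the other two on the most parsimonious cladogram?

Taxon 1

Character polarity is set by the outgroup: the derived state is whichever differs from the outgroup's state, so for I the derived state is '-', and for the remaining characters it is '+'.
I groups Taxon 1 and Taxon 6, which is incompatible with the clades supported by the remaining characters; treating it as convergent (homoplasy) costs fewer steps than any alternative tree.
II (derived state '+') is shared by all ingroup taxa — unites the whole ingroup.
III (derived state '+') is shared by Taxon 5 and Taxon 6 — a synapomorphy uniting that clade.
Only Taxon 2, Taxon 5, and Taxon 6 show the derived state '+' for IV, supporting them as a clade.
Most parsimonious ingroup topology: (((Taxon 5,Taxon 6),Taxon 2),Taxon 1).
Taxon 5 and Taxon 2 share a more recent common ancestor with each other than either does with Taxon 1, so Taxon 1 is the least closely related of the three.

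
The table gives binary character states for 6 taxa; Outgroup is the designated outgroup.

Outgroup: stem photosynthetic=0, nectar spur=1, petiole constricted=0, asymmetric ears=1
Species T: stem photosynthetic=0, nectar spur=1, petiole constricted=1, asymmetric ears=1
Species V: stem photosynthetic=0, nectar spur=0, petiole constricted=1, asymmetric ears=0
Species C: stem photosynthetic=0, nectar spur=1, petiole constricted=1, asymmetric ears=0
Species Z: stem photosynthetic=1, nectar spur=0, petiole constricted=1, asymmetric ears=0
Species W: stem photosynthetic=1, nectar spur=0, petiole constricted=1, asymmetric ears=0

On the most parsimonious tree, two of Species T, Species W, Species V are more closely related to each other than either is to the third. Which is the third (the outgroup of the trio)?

Character polarity is set by the outgroup: the derived state is whichever differs from the outgroup's state, so for nectar spur, asymmetric ears the derived state is '0', and for the remaining characters it is '1'.
stem photosynthetic (derived state '1') is shared by Species W and Species Z — a synapomorphy uniting that clade.
nectar spur (derived state '0') is shared by Species V, Species W, and Species Z — a synapomorphy uniting that clade.
petiole constricted (derived state '1') is shared by all ingroup taxa — unites the whole ingroup.
asymmetric ears (derived state '0') is shared by Species C, Species V, Species W, and Species Z — a synapomorphy uniting that clade.
Most parsimonious ingroup topology: (Species T,((Species V,(Species Z,Species W)),Species C)).
Species V and Species W share a more recent common ancestor with each other than either does with Species T, so Species T is the least closely related of the three.

Species T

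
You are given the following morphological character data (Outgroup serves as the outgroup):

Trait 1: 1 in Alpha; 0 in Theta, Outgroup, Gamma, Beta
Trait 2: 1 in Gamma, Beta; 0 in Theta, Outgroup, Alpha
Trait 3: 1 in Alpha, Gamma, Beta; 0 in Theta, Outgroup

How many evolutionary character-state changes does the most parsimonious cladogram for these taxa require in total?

The outgroup has state '0' for every character, so '1' is the derived state throughout.
Trait 1: derived state '1' in Alpha only — an autapomorphy, so it tells us nothing about relationships among taxa.
Trait 2 (derived state '1') is shared by Beta and Gamma — a synapomorphy uniting that clade.
Only Alpha, Beta, and Gamma show the derived state '1' for Trait 3, supporting them as a clade.
Most parsimonious ingroup topology: (((Gamma,Beta),Alpha),Theta).
Changes per character on this tree: Trait 1: 1; Trait 2: 1; Trait 3: 1.
Total = 3.

3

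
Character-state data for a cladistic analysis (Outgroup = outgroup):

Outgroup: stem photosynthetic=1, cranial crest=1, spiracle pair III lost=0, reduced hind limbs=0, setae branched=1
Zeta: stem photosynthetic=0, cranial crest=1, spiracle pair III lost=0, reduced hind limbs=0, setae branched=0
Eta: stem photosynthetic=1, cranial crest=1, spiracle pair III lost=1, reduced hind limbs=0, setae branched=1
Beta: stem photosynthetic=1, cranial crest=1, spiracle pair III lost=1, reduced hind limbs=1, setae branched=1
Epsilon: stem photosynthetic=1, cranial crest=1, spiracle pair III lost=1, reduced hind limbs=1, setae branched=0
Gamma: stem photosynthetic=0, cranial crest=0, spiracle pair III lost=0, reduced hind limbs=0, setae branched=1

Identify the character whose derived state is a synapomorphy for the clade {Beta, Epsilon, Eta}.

spiracle pair III lost

Character polarity is set by the outgroup: the derived state is whichever differs from the outgroup's state, so for stem photosynthetic, cranial crest, setae branched the derived state is '0', and for the remaining characters it is '1'.
Only Gamma and Zeta show the derived state '0' for stem photosynthetic, supporting them as a clade.
cranial crest: derived state '0' in Gamma only — an autapomorphy, so it tells us nothing about relationships among taxa.
spiracle pair III lost (derived state '1') is shared by Beta, Epsilon, and Eta — a synapomorphy uniting that clade.
Only Beta and Epsilon show the derived state '1' for reduced hind limbs, supporting them as a clade.
setae branched groups Epsilon and Zeta, which is incompatible with the clades supported by the remaining characters; treating it as convergent (homoplasy) costs fewer steps than any alternative tree.
Most parsimonious ingroup topology: ((Zeta,Gamma),(Eta,(Beta,Epsilon))).
The clade {Beta, Epsilon, Eta} is supported by spiracle pair III lost: its derived state '1' occurs in exactly those taxa and in no other taxon (including the outgroup).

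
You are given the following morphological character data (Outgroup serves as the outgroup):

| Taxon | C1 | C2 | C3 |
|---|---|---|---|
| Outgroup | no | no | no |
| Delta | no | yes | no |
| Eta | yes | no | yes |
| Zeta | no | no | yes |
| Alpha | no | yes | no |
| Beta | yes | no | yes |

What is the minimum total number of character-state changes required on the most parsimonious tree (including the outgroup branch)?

The outgroup has state 'no' for every character, so 'yes' is the derived state throughout.
C1 (derived state 'yes') is shared by Beta and Eta — a synapomorphy uniting that clade.
C2: derived state 'yes' in Alpha and Delta only — synapomorphy for {Alpha, Delta}.
C3 (derived state 'yes') is shared by Beta, Eta, and Zeta — a synapomorphy uniting that clade.
Most parsimonious ingroup topology: ((Delta,Alpha),((Eta,Beta),Zeta)).
Changes per character on this tree: C1: 1; C2: 1; C3: 1.
Total = 3.

3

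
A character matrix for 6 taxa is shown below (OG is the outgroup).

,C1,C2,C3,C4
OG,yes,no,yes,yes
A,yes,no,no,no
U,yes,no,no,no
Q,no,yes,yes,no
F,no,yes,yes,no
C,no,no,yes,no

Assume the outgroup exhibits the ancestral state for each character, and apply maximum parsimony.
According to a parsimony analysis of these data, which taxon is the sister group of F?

Character polarity is set by the outgroup: the derived state is whichever differs from the outgroup's state, so for C1, C3, C4 the derived state is 'no', and for the remaining characters it is 'yes'.
Only C, F, and Q show the derived state 'no' for C1, supporting them as a clade.
C2: derived state 'yes' in F and Q only — synapomorphy for {F, Q}.
C3 (derived state 'no') is shared by A and U — a synapomorphy uniting that clade.
C4 (derived state 'no') is shared by all ingroup taxa — unites the whole ingroup.
Most parsimonious ingroup topology: ((A,U),((Q,F),C)).
F and Q form a cherry on this tree, so they are sister taxa.

Q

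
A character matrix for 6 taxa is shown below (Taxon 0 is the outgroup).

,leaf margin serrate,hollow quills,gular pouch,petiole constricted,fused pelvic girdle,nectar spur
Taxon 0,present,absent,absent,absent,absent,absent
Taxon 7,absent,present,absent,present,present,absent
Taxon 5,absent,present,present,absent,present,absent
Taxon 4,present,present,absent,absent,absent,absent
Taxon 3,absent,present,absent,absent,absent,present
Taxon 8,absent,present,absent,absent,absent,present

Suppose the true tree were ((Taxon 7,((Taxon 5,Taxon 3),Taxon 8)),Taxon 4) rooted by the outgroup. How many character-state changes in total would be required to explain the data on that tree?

8

Map each character onto ((Taxon 7,((Taxon 5,Taxon 3),Taxon 8)),Taxon 4) (rooted by Taxon 0) and count the minimum state changes it requires (Fitch parsimony):
leaf margin serrate: 1; hollow quills: 1; gular pouch: 1; petiole constricted: 1; fused pelvic girdle: 2; nectar spur: 2.
Total tree length = 8.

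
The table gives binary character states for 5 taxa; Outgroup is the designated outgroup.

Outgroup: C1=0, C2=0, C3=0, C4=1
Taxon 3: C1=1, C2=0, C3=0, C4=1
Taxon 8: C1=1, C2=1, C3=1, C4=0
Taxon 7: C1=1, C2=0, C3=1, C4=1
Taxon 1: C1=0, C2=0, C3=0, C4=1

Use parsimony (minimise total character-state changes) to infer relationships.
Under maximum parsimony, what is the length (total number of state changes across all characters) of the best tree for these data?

4

Character polarity is set by the outgroup: the derived state is whichever differs from the outgroup's state, so for C4 the derived state is '0', and for the remaining characters it is '1'.
C1: derived state '1' in Taxon 3, Taxon 7, and Taxon 8 only — synapomorphy for {Taxon 3, Taxon 7, Taxon 8}.
C2: derived state '1' in Taxon 8 only — an autapomorphy, so it tells us nothing about relationships among taxa.
C3: derived state '1' in Taxon 7 and Taxon 8 only — synapomorphy for {Taxon 7, Taxon 8}.
C4 (derived state '0') is unique to Taxon 8 (autapomorphy; uninformative for grouping).
Most parsimonious ingroup topology: ((Taxon 3,(Taxon 8,Taxon 7)),Taxon 1).
Changes per character on this tree: C1: 1; C2: 1; C3: 1; C4: 1.
Total = 4.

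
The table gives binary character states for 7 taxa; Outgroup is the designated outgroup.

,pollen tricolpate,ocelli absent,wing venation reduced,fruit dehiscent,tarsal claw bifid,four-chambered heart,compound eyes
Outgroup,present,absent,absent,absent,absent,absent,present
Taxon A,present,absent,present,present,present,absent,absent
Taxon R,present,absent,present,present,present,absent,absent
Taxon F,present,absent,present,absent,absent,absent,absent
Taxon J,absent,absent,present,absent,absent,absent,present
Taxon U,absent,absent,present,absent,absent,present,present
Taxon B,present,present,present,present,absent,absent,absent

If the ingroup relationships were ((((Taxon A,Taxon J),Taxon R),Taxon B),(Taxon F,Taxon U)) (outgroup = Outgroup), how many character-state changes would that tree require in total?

12

Map each character onto ((((Taxon A,Taxon J),Taxon R),Taxon B),(Taxon F,Taxon U)) (rooted by Outgroup) and count the minimum state changes it requires (Fitch parsimony):
pollen tricolpate: 2; ocelli absent: 1; wing venation reduced: 1; fruit dehiscent: 2; tarsal claw bifid: 2; four-chambered heart: 1; compound eyes: 3.
Total tree length = 12.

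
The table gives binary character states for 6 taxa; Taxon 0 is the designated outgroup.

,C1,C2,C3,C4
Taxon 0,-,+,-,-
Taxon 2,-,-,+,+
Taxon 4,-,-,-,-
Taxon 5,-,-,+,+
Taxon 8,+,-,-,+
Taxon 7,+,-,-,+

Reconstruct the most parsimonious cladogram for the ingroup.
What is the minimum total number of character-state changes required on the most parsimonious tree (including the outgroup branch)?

Character polarity is set by the outgroup: the derived state is whichever differs from the outgroup's state, so for C2 the derived state is '-', and for the remaining characters it is '+'.
C1: derived state '+' in Taxon 7 and Taxon 8 only — synapomorphy for {Taxon 7, Taxon 8}.
C2 (derived state '-') is shared by all ingroup taxa — unites the whole ingroup.
C3 (derived state '+') is shared by Taxon 2 and Taxon 5 — a synapomorphy uniting that clade.
Only Taxon 2, Taxon 5, Taxon 7, and Taxon 8 show the derived state '+' for C4, supporting them as a clade.
Most parsimonious ingroup topology: (((Taxon 2,Taxon 5),(Taxon 8,Taxon 7)),Taxon 4).
Changes per character on this tree: C1: 1; C2: 1; C3: 1; C4: 1.
Total = 4.

4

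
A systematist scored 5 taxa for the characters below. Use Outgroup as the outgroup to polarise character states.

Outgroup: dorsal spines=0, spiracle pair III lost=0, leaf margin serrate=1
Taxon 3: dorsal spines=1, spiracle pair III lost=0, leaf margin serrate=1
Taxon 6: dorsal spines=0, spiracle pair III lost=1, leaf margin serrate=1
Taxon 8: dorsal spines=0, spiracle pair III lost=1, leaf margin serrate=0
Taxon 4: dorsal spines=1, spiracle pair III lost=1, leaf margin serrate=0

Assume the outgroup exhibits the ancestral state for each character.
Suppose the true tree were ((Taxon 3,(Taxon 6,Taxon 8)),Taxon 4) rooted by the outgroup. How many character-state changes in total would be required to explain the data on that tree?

Map each character onto ((Taxon 3,(Taxon 6,Taxon 8)),Taxon 4) (rooted by Outgroup) and count the minimum state changes it requires (Fitch parsimony):
dorsal spines: 2; spiracle pair III lost: 2; leaf margin serrate: 2.
Total tree length = 6.

6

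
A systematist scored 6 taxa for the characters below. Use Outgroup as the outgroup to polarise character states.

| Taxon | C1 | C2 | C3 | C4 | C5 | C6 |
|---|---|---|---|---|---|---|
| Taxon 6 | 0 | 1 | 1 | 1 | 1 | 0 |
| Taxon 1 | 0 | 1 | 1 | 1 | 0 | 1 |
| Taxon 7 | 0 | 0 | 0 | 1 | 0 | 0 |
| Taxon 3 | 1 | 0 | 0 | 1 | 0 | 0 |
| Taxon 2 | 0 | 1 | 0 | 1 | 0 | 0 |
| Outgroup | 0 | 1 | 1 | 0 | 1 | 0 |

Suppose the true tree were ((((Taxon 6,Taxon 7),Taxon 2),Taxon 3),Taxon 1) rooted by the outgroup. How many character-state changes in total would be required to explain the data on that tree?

9

Map each character onto ((((Taxon 6,Taxon 7),Taxon 2),Taxon 3),Taxon 1) (rooted by Outgroup) and count the minimum state changes it requires (Fitch parsimony):
C1: 1; C2: 2; C3: 2; C4: 1; C5: 2; C6: 1.
Total tree length = 9.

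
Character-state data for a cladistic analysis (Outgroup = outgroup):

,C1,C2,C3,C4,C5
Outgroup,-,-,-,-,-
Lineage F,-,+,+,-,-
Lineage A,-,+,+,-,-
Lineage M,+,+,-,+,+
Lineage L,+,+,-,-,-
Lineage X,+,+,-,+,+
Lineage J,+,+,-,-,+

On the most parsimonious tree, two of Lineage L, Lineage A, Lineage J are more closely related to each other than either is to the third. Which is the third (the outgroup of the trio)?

The outgroup has state '-' for every character, so '+' is the derived state throughout.
C1: derived state '+' in Lineage J, Lineage L, Lineage M, and Lineage X only — synapomorphy for {Lineage J, Lineage L, Lineage M, Lineage X}.
All ingroup taxa share the derived state '+' for C2; it defines the ingroup but does not resolve relationships within it.
Only Lineage A and Lineage F show the derived state '+' for C3, supporting them as a clade.
C4: derived state '+' in Lineage M and Lineage X only — synapomorphy for {Lineage M, Lineage X}.
C5: derived state '+' in Lineage J, Lineage M, and Lineage X only — synapomorphy for {Lineage J, Lineage M, Lineage X}.
Most parsimonious ingroup topology: ((Lineage F,Lineage A),(((Lineage M,Lineage X),Lineage J),Lineage L)).
Lineage J and Lineage L share a more recent common ancestor with each other than either does with Lineage A, so Lineage A is the least closely related of the three.

Lineage A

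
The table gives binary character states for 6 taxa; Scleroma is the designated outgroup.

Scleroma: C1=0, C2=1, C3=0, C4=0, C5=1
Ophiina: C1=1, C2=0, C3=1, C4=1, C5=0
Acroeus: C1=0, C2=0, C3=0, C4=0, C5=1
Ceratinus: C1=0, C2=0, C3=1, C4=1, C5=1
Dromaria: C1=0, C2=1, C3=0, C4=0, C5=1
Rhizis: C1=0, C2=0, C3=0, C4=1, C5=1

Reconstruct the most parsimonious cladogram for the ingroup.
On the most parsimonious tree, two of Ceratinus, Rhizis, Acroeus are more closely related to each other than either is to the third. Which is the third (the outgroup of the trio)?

Acroeus

Character polarity is set by the outgroup: the derived state is whichever differs from the outgroup's state, so for C2, C5 the derived state is '0', and for the remaining characters it is '1'.
C1 (derived state '1') is unique to Ophiina (autapomorphy; uninformative for grouping).
Only Acroeus, Ceratinus, Ophiina, and Rhizis show the derived state '0' for C2, supporting them as a clade.
C3 (derived state '1') is shared by Ceratinus and Ophiina — a synapomorphy uniting that clade.
Only Ceratinus, Ophiina, and Rhizis show the derived state '1' for C4, supporting them as a clade.
C5 (derived state '0') is unique to Ophiina (autapomorphy; uninformative for grouping).
Most parsimonious ingroup topology: ((((Ophiina,Ceratinus),Rhizis),Acroeus),Dromaria).
Rhizis and Ceratinus share a more recent common ancestor with each other than either does with Acroeus, so Acroeus is the least closely related of the three.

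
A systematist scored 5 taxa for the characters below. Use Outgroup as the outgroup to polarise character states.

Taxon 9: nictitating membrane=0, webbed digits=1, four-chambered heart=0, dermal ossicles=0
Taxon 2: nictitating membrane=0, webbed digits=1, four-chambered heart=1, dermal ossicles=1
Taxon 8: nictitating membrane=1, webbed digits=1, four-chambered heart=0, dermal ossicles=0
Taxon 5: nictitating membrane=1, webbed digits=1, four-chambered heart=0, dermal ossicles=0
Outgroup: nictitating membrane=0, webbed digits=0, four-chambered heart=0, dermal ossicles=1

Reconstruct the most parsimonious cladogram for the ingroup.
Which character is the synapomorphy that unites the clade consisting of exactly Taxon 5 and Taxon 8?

nictitating membrane

Character polarity is set by the outgroup: the derived state is whichever differs from the outgroup's state, so for dermal ossicles the derived state is '0', and for the remaining characters it is '1'.
nictitating membrane (derived state '1') is shared by Taxon 5 and Taxon 8 — a synapomorphy uniting that clade.
webbed digits (derived state '1') is shared by all ingroup taxa — unites the whole ingroup.
four-chambered heart (derived state '1') is unique to Taxon 2 (autapomorphy; uninformative for grouping).
dermal ossicles: derived state '0' in Taxon 5, Taxon 8, and Taxon 9 only — synapomorphy for {Taxon 5, Taxon 8, Taxon 9}.
Most parsimonious ingroup topology: ((Taxon 9,(Taxon 8,Taxon 5)),Taxon 2).
The clade {Taxon 5, Taxon 8} is supported by nictitating membrane: its derived state '1' occurs in exactly those taxa and in no other taxon (including the outgroup).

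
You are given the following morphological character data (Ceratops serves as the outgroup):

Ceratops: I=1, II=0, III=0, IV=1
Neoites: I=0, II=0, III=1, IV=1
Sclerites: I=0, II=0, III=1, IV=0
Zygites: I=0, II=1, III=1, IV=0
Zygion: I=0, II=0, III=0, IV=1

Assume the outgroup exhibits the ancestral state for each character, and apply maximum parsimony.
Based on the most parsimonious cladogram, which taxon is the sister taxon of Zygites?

Character polarity is set by the outgroup: the derived state is whichever differs from the outgroup's state, so for I, IV the derived state is '0', and for the remaining characters it is '1'.
I (derived state '0') is shared by all ingroup taxa — unites the whole ingroup.
II: derived state '1' in Zygites only — an autapomorphy, so it tells us nothing about relationships among taxa.
Only Neoites, Sclerites, and Zygites show the derived state '1' for III, supporting them as a clade.
IV (derived state '0') is shared by Sclerites and Zygites — a synapomorphy uniting that clade.
Most parsimonious ingroup topology: ((Neoites,(Sclerites,Zygites)),Zygion).
Zygites and Sclerites form a cherry on this tree, so they are sister taxa.

Sclerites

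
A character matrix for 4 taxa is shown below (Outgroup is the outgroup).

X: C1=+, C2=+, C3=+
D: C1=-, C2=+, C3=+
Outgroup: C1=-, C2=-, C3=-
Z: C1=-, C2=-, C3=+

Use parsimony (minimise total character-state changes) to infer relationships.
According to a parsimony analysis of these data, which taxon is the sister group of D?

The outgroup has state '-' for every character, so '+' is the derived state throughout.
C1: derived state '+' in X only — an autapomorphy, so it tells us nothing about relationships among taxa.
C2: derived state '+' in D and X only — synapomorphy for {D, X}.
C3 (derived state '+') is shared by all ingroup taxa — unites the whole ingroup.
Most parsimonious ingroup topology: ((X,D),Z).
D and X form a cherry on this tree, so they are sister taxa.

X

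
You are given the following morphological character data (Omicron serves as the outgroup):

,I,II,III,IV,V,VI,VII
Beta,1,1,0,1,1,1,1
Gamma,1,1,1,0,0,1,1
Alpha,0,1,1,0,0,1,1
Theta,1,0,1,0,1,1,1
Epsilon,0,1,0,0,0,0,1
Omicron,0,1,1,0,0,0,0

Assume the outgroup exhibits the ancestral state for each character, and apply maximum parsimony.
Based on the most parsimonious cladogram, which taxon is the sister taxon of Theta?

Character polarity is set by the outgroup: the derived state is whichever differs from the outgroup's state, so for II, III the derived state is '0', and for the remaining characters it is '1'.
I (derived state '1') is shared by Beta, Gamma, and Theta — a synapomorphy uniting that clade.
II: derived state '0' in Theta only — an autapomorphy, so it tells us nothing about relationships among taxa.
III groups Beta and Epsilon, which is incompatible with the clades supported by the remaining characters; treating it as convergent (homoplasy) costs fewer steps than any alternative tree.
IV: derived state '1' in Beta only — an autapomorphy, so it tells us nothing about relationships among taxa.
V (derived state '1') is shared by Beta and Theta — a synapomorphy uniting that clade.
VI: derived state '1' in Alpha, Beta, Gamma, and Theta only — synapomorphy for {Alpha, Beta, Gamma, Theta}.
VII (derived state '1') is shared by all ingroup taxa — unites the whole ingroup.
Most parsimonious ingroup topology: (((Gamma,(Theta,Beta)),Alpha),Epsilon).
Theta and Beta form a cherry on this tree, so they are sister taxa.

Beta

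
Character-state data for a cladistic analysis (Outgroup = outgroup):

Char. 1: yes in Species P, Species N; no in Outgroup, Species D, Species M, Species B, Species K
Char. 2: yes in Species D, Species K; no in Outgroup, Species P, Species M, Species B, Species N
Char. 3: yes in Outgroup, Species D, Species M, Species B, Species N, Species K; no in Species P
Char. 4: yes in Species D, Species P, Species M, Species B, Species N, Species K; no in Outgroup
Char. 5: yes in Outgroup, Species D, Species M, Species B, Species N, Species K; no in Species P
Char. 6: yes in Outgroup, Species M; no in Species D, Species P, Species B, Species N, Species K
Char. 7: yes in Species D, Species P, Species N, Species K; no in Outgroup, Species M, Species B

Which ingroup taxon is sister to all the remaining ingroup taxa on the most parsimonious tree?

Species M

Character polarity is set by the outgroup: the derived state is whichever differs from the outgroup's state, so for Char. 3, Char. 5, Char. 6 the derived state is 'no', and for the remaining characters it is 'yes'.
Char. 1 (derived state 'yes') is shared by Species N and Species P — a synapomorphy uniting that clade.
Only Species D and Species K show the derived state 'yes' for Char. 2, supporting them as a clade.
Char. 3 (derived state 'no') is unique to Species P (autapomorphy; uninformative for grouping).
All ingroup taxa share the derived state 'yes' for Char. 4; it defines the ingroup but does not resolve relationships within it.
Char. 5: derived state 'no' in Species P only — an autapomorphy, so it tells us nothing about relationships among taxa.
Char. 6: derived state 'no' in Species B, Species D, Species K, Species N, and Species P only — synapomorphy for {Species B, Species D, Species K, Species N, Species P}.
Char. 7 (derived state 'yes') is shared by Species D, Species K, Species N, and Species P — a synapomorphy uniting that clade.
Most parsimonious ingroup topology: ((((Species D,Species K),(Species P,Species N)),Species B),Species M).
Species M is sister to the clade containing all other ingroup taxa, so it is the earliest-diverging (most basal) ingroup lineage.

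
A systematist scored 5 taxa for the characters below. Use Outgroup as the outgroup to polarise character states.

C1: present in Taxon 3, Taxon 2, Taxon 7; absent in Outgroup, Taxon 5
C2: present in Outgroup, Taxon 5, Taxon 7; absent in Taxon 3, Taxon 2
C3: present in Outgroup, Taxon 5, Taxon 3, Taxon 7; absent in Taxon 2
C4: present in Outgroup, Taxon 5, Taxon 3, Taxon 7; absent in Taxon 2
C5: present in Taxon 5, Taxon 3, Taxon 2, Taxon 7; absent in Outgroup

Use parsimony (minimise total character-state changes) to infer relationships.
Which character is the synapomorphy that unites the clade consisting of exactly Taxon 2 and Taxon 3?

C2

Character polarity is set by the outgroup: the derived state is whichever differs from the outgroup's state, so for C2, C3, C4 the derived state is 'absent', and for the remaining characters it is 'present'.
Only Taxon 2, Taxon 3, and Taxon 7 show the derived state 'present' for C1, supporting them as a clade.
C2 (derived state 'absent') is shared by Taxon 2 and Taxon 3 — a synapomorphy uniting that clade.
C3: derived state 'absent' in Taxon 2 only — an autapomorphy, so it tells us nothing about relationships among taxa.
C4 (derived state 'absent') is unique to Taxon 2 (autapomorphy; uninformative for grouping).
C5 (derived state 'present') is shared by all ingroup taxa — unites the whole ingroup.
Most parsimonious ingroup topology: (Taxon 5,((Taxon 3,Taxon 2),Taxon 7)).
The clade {Taxon 2, Taxon 3} is supported by C2: its derived state 'absent' occurs in exactly those taxa and in no other taxon (including the outgroup).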